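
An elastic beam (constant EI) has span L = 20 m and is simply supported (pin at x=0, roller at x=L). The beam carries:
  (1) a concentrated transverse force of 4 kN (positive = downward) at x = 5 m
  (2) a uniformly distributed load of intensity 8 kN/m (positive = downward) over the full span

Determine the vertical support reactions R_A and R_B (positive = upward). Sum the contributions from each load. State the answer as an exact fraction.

Load 1 — point force P=4 kN at a=5 m (b=L-a=15):
  R_A = Pb/L = 4·15/20 = 3 kN
  R_B = Pa/L = 4·5/20 = 1 kN
Load 2 — uniform load w=8 kN/m over full span:
  R_A = wL/2 = 8·20/2 = 80 kN
  R_B = wL/2 = 8·20/2 = 80 kN
Superposition: R_A = 83 kN, R_B = 81 kN

R_A = 83 kN, R_B = 81 kN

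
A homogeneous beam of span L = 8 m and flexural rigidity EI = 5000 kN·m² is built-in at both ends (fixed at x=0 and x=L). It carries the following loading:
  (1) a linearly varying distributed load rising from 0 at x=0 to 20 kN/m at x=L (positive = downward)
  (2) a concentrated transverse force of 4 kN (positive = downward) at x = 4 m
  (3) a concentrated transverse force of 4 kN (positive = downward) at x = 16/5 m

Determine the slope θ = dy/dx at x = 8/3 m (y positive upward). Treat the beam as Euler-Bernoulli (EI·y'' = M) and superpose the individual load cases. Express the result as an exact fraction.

θ(8/3) = -153164/18984375 rad

Load 1 — triangular load w₀=20 kN/m (0→w₀ over full span):
  θ_1 = -w₀(2x(L-x)(L-2x)(x+2L)+x²(L-x)²)/(120LEI) = -20·(2·(8/3)·(8-(8/3))·(8-2·(8/3))·((8/3)+2·8)+(8/3)²·(8-(8/3))²)/(120·8·5000) = -1024/151875 rad
Load 2 — point force P=4 kN at a=4 m (b=L-a=4):
  θ_2 = -Pb²x(2aL-(3a+b)x)/(2L³EI)  [x≤a] = -4·4²·(8/3)·(2·4·8-(3·4+4)·(8/3))/(2·8³·5000) = -4/5625 rad
Load 3 — point force P=4 kN at a=16/5 m (b=L-a=24/5):
  θ_3 = -Pb²x(2aL-(3a+b)x)/(2L³EI)  [x≤a] = -4·(24/5)²·(8/3)·(2·(16/5)·8-(3·(16/5)+(24/5))·(8/3))/(2·8³·5000) = -48/78125 rad
Superposition: θ = Σ θ_i = -153164/18984375 rad ≈ -0.008068 rad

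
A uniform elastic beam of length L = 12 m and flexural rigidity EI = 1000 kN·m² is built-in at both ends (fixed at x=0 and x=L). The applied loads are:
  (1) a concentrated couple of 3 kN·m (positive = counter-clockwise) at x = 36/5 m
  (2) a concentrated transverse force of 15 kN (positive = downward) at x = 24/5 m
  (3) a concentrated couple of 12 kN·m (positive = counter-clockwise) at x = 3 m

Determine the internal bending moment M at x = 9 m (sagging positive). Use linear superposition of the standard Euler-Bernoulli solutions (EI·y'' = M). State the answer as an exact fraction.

Load 1 — applied couple M₀=3 kN·m at a=36/5 m (b=L-a=24/5):
  M_1 = R_Ax - M_A - M₀  [x>a] with R_A=9/25, M_A=24/25 = (9/25)·9 - (24/25) - 3 = -18/25 kN·m
Load 2 — point force P=15 kN at a=24/5 m (b=L-a=36/5):
  M_2 = Pa²(a+3b)(L-x)/L³ - Pa²b/L²  [x>a] = 15·(24/5)²·((24/5)+3·(36/5))·(12-9)/12³ - 15·(24/5)²·(36/5)/12² = -36/25 kN·m
Load 3 — applied couple M₀=12 kN·m at a=3 m (b=L-a=9):
  M_3 = R_Ax - M_A - M₀  [x>a] with R_A=9/8, M_A=-9/4 = (9/8)·9 - (-9/4) - 12 = 3/8 kN·m
Superposition: M = Σ M_i = -357/200 kN·m ≈ -1.785000 kN·m

M(9) = -357/200 kN·m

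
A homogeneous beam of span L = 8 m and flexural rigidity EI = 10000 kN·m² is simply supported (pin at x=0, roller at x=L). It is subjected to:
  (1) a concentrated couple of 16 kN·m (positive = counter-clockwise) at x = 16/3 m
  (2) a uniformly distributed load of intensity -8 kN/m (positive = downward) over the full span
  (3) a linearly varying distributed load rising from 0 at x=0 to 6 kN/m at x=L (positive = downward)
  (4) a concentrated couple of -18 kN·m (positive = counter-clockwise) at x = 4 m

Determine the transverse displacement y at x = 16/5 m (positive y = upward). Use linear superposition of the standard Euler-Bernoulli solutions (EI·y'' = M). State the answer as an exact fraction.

Load 1 — applied couple M₀=16 kN·m at a=16/3 m (b=L-a=8/3):
  y_1 = (M₀x³/(6L)+C₁x)/EI  [x≤a] with C₁=M₀(3b²-L²)/(6L)=-128/9 = (16·(16/5)³/(6·8)+(-128/9)·(16/5))/10000 = -2432/703125 m
Load 2 — uniform load w=-8 kN/m over full span:
  y_2 = -wx(L³-2Lx²+x³)/(24EI) = -(-8)·(16/5)·(8³-2·8·(16/5)²+(16/5)³)/(24·10000) = 15872/390625 m
Load 3 — triangular load w₀=6 kN/m (0→w₀ over full span):
  y_3 = -w₀x(7L⁴-10L²x²+3x⁴)/(360LEI) = -6·(16/5)·(7·8⁴-10·8²·(16/5)²+3·(16/5)⁴)/(360·8·10000) = -146048/9765625 m
Load 4 — applied couple M₀=-18 kN·m at a=4 m (b=L-a=4):
  y_4 = (M₀x³/(6L)+C₁x)/EI  [x≤a] with C₁=M₀(3b²-L²)/(6L)=6 = ((-18)·(16/5)³/(6·8)+6·(16/5))/10000 = 54/78125 m
Superposition: y = Σ y_i = 2013518/87890625 m ≈ 0.022909 m

y(16/5) = 2013518/87890625 m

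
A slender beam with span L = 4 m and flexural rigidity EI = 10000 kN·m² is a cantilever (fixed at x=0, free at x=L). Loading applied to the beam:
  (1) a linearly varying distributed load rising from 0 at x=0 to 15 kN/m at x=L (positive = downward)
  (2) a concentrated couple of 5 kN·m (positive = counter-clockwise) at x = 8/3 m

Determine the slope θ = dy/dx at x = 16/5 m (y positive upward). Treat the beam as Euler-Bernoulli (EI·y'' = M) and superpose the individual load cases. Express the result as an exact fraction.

Load 1 — triangular load w₀=15 kN/m (0→w₀ over full span):
  θ_1 = (w₀Lx²/4-w₀L²x/3-w₀x⁴/(24L))/EI = (15·4·(16/5)²/4-15·4²·(16/5)/3-15·(16/5)⁴/(24·4))/10000 = -928/78125 rad
Load 2 — applied couple M₀=5 kN·m at a=8/3 m (b=L-a=4/3):
  θ_2 = M₀a/EI  [x>a] = 5·(8/3)/10000 = 1/750 rad
Superposition: θ = Σ θ_i = -4943/468750 rad ≈ -0.010545 rad

θ(16/5) = -4943/468750 rad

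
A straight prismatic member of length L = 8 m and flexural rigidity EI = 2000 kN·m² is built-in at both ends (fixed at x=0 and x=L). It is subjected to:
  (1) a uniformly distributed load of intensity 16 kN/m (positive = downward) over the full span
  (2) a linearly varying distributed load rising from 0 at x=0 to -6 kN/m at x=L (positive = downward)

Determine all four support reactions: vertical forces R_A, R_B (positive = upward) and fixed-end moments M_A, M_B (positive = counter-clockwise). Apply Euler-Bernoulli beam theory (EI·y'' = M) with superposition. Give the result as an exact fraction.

R_A = 284/5 kN, M_A = 1088/15 kN·m, R_B = 236/5 kN, M_B = -992/15 kN·m

Load 1 — uniform load w=16 kN/m over full span:
  R_A = wL/2 = 16·8/2 = 64 kN
  M_A = wL²/12 = 16·8²/12 = 256/3 kN·m
  R_B = wL/2 = 16·8/2 = 64 kN
  M_B = -wL²/12 = -16·8²/12 = -256/3 kN·m
Load 2 — triangular load w₀=-6 kN/m (0→w₀ over full span):
  R_A = 3w₀L/20 = 3·(-6)·8/20 = -36/5 kN
  M_A = w₀L²/30 = (-6)·8²/30 = -64/5 kN·m
  R_B = 7w₀L/20 = 7·(-6)·8/20 = -84/5 kN
  M_B = -w₀L²/20 = -(-6)·8²/20 = 96/5 kN·m
Superposition: R_A = 284/5 kN, M_A = 1088/15 kN·m, R_B = 236/5 kN, M_B = -992/15 kN·m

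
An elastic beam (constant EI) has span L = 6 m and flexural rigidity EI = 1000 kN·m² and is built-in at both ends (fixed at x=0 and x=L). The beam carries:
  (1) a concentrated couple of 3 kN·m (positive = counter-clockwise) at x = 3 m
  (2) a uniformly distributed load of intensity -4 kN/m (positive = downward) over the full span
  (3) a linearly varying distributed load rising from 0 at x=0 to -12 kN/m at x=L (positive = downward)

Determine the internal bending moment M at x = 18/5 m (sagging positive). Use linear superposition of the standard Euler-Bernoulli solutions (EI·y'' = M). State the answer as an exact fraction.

M(18/5) = -7629/500 kN·m

Load 1 — applied couple M₀=3 kN·m at a=3 m (b=L-a=3):
  M_1 = R_Ax - M_A - M₀  [x>a] with R_A=3/4, M_A=3/4 = (3/4)·(18/5) - (3/4) - 3 = -21/20 kN·m
Load 2 — uniform load w=-4 kN/m over full span:
  M_2 = wLx/2 - wL²/12 - wx²/2 = (-4)·6·(18/5)/2 - (-4)·6²/12 - (-4)·(18/5)²/2 = -132/25 kN·m
Load 3 — triangular load w₀=-12 kN/m (0→w₀ over full span):
  M_3 = 3w₀Lx/20 - w₀L²/30 - w₀x³/(6L) = 3·(-12)·6·(18/5)/20 - (-12)·6²/30 - (-12)·(18/5)³/(6·6) = -1116/125 kN·m
Superposition: M = Σ M_i = -7629/500 kN·m ≈ -15.258000 kN·m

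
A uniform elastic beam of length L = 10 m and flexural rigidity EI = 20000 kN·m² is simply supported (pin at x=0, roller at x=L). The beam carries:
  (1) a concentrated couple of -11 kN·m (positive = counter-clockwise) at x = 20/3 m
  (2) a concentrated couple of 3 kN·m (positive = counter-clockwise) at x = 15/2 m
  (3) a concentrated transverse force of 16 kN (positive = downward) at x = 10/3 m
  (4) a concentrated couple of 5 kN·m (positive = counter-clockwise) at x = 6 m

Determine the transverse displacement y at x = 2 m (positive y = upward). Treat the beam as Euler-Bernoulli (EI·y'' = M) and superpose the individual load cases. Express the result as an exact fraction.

y(2) = -570421/64800000 m

Load 1 — applied couple M₀=-11 kN·m at a=20/3 m (b=L-a=10/3):
  y_1 = (M₀x³/(6L)+C₁x)/EI  [x≤a] with C₁=M₀(3b²-L²)/(6L)=110/9 = ((-11)·2³/(6·10)+(110/9)·2)/20000 = 517/450000 m
Load 2 — applied couple M₀=3 kN·m at a=15/2 m (b=L-a=5/2):
  y_2 = (M₀x³/(6L)+C₁x)/EI  [x≤a] with C₁=M₀(3b²-L²)/(6L)=-65/16 = (3·2³/(6·10)+(-65/16)·2)/20000 = -309/800000 m
Load 3 — point force P=16 kN at a=10/3 m (b=L-a=20/3):
  y_3 = -Pbx(L²-b²-x²)/(6LEI)  [x≤a] = -16·(20/3)·2·(10²-(20/3)²-2²)/(6·10·20000) = -464/50625 m
Load 4 — applied couple M₀=5 kN·m at a=6 m (b=L-a=4):
  y_4 = (M₀x³/(6L)+C₁x)/EI  [x≤a] with C₁=M₀(3b²-L²)/(6L)=-13/3 = (5·2³/(6·10)+(-13/3)·2)/20000 = -1/2500 m
Superposition: y = Σ y_i = -570421/64800000 m ≈ -0.008803 m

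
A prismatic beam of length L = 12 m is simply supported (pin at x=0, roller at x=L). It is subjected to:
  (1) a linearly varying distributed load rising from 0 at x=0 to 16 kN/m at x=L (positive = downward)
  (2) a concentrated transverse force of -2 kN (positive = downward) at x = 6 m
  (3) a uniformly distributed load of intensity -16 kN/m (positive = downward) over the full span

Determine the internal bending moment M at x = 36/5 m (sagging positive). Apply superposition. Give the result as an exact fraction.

Load 1 — triangular load w₀=16 kN/m (0→w₀ over full span):
  M_1 = w₀Lx/6 - w₀x³/(6L) = 16·12·(36/5)/6 - 16·(36/5)³/(6·12) = 18432/125 kN·m
Load 2 — point force P=-2 kN at a=6 m (b=L-a=6):
  M_2 = Pa(L-x)/L  [x>a] = (-2)·6·(12-(36/5))/12 = -24/5 kN·m
Load 3 — uniform load w=-16 kN/m over full span:
  M_3 = wx(L-x)/2 = (-16)·(36/5)·(12-(36/5))/2 = -6912/25 kN·m
Superposition: M = Σ M_i = -16728/125 kN·m ≈ -133.824000 kN·m

M(36/5) = -16728/125 kN·m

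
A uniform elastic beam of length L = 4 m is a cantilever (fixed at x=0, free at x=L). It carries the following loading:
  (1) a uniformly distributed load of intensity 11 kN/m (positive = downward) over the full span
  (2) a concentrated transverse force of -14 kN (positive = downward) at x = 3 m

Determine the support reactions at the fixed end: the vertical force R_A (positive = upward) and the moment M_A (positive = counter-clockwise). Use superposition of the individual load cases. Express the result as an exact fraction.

Load 1 — uniform load w=11 kN/m over full span:
  R_A = wL = 11·4 = 44 kN
  M_A = wL²/2 = 11·4²/2 = 88 kN·m
Load 2 — point force P=-14 kN at a=3 m (b=L-a=1):
  R_A = P = (-14) = -14 kN
  M_A = Pa = (-14)·3 = -42 kN·m
Superposition: R_A = 30 kN, M_A = 46 kN·m

R_A = 30 kN, M_A = 46 kN·m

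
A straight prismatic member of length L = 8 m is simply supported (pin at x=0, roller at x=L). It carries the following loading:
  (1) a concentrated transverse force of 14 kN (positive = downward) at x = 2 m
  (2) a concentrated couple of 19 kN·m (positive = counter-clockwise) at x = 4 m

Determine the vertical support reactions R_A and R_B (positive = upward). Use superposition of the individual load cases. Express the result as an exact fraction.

Load 1 — point force P=14 kN at a=2 m (b=L-a=6):
  R_A = Pb/L = 14·6/8 = 21/2 kN
  R_B = Pa/L = 14·2/8 = 7/2 kN
Load 2 — applied couple M₀=19 kN·m at a=4 m (b=L-a=4):
  R_A = M₀/L = 19/8 kN
  R_B = -M₀/L = -19/8 kN
Superposition: R_A = 103/8 kN, R_B = 9/8 kN

R_A = 103/8 kN, R_B = 9/8 kN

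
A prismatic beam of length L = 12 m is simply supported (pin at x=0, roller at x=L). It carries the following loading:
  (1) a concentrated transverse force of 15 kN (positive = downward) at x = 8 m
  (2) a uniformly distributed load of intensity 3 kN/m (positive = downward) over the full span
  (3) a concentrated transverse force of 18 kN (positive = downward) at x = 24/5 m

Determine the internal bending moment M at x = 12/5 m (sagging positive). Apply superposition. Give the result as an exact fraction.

Load 1 — point force P=15 kN at a=8 m (b=L-a=4):
  M_1 = Pbx/L  [x≤a] = 15·4·(12/5)/12 = 12 kN·m
Load 2 — uniform load w=3 kN/m over full span:
  M_2 = wx(L-x)/2 = 3·(12/5)·(12-(12/5))/2 = 864/25 kN·m
Load 3 — point force P=18 kN at a=24/5 m (b=L-a=36/5):
  M_3 = Pbx/L  [x≤a] = 18·(36/5)·(12/5)/12 = 648/25 kN·m
Superposition: M = Σ M_i = 1812/25 kN·m ≈ 72.480000 kN·m

M(12/5) = 1812/25 kN·m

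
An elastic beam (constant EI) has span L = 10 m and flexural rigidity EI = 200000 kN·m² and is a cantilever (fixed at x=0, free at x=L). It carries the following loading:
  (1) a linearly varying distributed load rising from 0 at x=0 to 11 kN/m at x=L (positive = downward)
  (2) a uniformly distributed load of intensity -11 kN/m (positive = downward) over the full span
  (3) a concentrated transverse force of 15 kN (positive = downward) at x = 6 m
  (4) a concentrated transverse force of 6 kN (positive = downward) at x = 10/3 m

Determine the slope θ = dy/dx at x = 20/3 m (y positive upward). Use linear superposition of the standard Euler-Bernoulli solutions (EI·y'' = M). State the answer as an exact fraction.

Load 1 — triangular load w₀=11 kN/m (0→w₀ over full span):
  θ_1 = (w₀Lx²/4-w₀L²x/3-w₀x⁴/(24L))/EI = (11·10·(20/3)²/4-11·10²·(20/3)/3-11·(20/3)⁴/(24·10))/200000 = -319/48600 rad
Load 2 — uniform load w=-11 kN/m over full span:
  θ_2 = -wx(x²-3Lx+3L²)/(6EI) = -(-11)·(20/3)·((20/3)²-3·10·(20/3)+3·10²)/(6·200000) = 143/16200 rad
Load 3 — point force P=15 kN at a=6 m (b=L-a=4):
  θ_3 = -Pa²/(2EI)  [x>a] = -15·6²/(2·200000) = -27/20000 rad
Load 4 — point force P=6 kN at a=10/3 m (b=L-a=20/3):
  θ_4 = -Pa²/(2EI)  [x>a] = -6·(10/3)²/(2·200000) = -1/6000 rad
Superposition: θ = Σ θ_i = 3629/4860000 rad ≈ 0.000747 rad

θ(20/3) = 3629/4860000 rad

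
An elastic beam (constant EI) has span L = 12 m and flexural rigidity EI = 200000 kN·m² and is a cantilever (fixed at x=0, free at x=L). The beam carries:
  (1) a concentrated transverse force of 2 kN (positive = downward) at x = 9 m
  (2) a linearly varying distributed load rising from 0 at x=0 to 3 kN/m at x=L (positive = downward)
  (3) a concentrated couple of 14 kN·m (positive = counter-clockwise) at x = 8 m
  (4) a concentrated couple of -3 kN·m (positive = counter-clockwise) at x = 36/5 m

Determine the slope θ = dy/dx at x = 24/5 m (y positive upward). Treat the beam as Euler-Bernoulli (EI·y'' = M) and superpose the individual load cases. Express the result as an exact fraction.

Load 1 — point force P=2 kN at a=9 m (b=L-a=3):
  θ_1 = -Px(2a-x)/(2EI)  [x≤a] = -2·(24/5)·(2·9-(24/5))/(2·200000) = -99/312500 rad
Load 2 — triangular load w₀=3 kN/m (0→w₀ over full span):
  θ_2 = (w₀Lx²/4-w₀L²x/3-w₀x⁴/(24L))/EI = (3·12·(24/5)²/4-3·12²·(24/5)/3-3·(24/5)⁴/(24·12))/200000 = -4779/1953125 rad
Load 3 — applied couple M₀=14 kN·m at a=8 m (b=L-a=4):
  θ_3 = M₀x/EI  [x≤a] = 14·(24/5)/200000 = 21/62500 rad
Load 4 — applied couple M₀=-3 kN·m at a=36/5 m (b=L-a=24/5):
  θ_4 = M₀x/EI  [x≤a] = (-3)·(24/5)/200000 = -9/125000 rad
Superposition: θ = Σ θ_i = -39057/15625000 rad ≈ -0.002500 rad

θ(24/5) = -39057/15625000 rad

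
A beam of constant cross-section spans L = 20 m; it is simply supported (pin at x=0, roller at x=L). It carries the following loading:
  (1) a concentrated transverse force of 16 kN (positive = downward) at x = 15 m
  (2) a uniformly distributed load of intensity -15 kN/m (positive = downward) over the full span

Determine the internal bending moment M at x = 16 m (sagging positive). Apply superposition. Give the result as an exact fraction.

Load 1 — point force P=16 kN at a=15 m (b=L-a=5):
  M_1 = Pa(L-x)/L  [x>a] = 16·15·(20-16)/20 = 48 kN·m
Load 2 — uniform load w=-15 kN/m over full span:
  M_2 = wx(L-x)/2 = (-15)·16·(20-16)/2 = -480 kN·m
Superposition: M = Σ M_i = -432 kN·m ≈ -432.000000 kN·m

M(16) = -432 kN·m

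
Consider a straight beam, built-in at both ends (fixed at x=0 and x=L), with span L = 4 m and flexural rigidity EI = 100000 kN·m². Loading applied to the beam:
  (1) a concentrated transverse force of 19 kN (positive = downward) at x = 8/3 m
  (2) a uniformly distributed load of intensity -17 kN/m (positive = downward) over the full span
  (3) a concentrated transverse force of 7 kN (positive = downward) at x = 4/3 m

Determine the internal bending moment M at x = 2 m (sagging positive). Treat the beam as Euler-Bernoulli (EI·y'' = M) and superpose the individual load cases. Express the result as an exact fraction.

M(2) = -50/9 kN·m

Load 1 — point force P=19 kN at a=8/3 m (b=L-a=4/3):
  M_1 = Pb²(3a+b)x/L³ - Pab²/L²  [x≤a] = 19·(4/3)²·(3·(8/3)+(4/3))·2/4³ - 19·(8/3)·(4/3)²/4² = 38/9 kN·m
Load 2 — uniform load w=-17 kN/m over full span:
  M_2 = wLx/2 - wL²/12 - wx²/2 = (-17)·4·2/2 - (-17)·4²/12 - (-17)·2²/2 = -34/3 kN·m
Load 3 — point force P=7 kN at a=4/3 m (b=L-a=8/3):
  M_3 = Pa²(a+3b)(L-x)/L³ - Pa²b/L²  [x>a] = 7·(4/3)²·((4/3)+3·(8/3))·(4-2)/4³ - 7·(4/3)²·(8/3)/4² = 14/9 kN·m
Superposition: M = Σ M_i = -50/9 kN·m ≈ -5.555556 kN·m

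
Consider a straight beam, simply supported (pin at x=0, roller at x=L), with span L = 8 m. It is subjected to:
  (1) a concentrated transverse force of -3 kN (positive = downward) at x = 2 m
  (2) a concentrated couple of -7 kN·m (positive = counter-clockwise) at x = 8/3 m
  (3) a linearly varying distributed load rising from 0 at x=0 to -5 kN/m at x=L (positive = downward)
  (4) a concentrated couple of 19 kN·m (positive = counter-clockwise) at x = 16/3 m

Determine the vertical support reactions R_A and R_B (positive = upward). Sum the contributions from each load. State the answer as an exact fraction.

Load 1 — point force P=-3 kN at a=2 m (b=L-a=6):
  R_A = Pb/L = (-3)·6/8 = -9/4 kN
  R_B = Pa/L = (-3)·2/8 = -3/4 kN
Load 2 — applied couple M₀=-7 kN·m at a=8/3 m (b=L-a=16/3):
  R_A = M₀/L = (-7)/8 = -7/8 kN
  R_B = -M₀/L = -(-7)/8 = 7/8 kN
Load 3 — triangular load w₀=-5 kN/m (0→w₀ over full span):
  R_A = w₀L/6 = (-5)·8/6 = -20/3 kN
  R_B = w₀L/3 = (-5)·8/3 = -40/3 kN
Load 4 — applied couple M₀=19 kN·m at a=16/3 m (b=L-a=8/3):
  R_A = M₀/L = 19/8 kN
  R_B = -M₀/L = -19/8 kN
Superposition: R_A = -89/12 kN, R_B = -187/12 kN

R_A = -89/12 kN, R_B = -187/12 kN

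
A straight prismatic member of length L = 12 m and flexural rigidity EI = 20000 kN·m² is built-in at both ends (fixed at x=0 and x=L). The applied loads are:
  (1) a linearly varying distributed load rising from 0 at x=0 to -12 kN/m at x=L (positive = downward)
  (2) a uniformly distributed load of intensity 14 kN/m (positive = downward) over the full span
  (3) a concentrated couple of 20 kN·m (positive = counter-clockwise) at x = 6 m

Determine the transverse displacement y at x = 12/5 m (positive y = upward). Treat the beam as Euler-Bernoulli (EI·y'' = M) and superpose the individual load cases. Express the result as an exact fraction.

y(12/5) = -393579/39062500 m

Load 1 — triangular load w₀=-12 kN/m (0→w₀ over full span):
  y_1 = -w₀x²(L-x)²(x+2L)/(120LEI) = -(-12)·(12/5)²·(12-(12/5))²·((12/5)+2·12)/(120·12·20000) = 57024/9765625 m
Load 2 — uniform load w=14 kN/m over full span:
  y_2 = -wx²(L-x)²/(24EI) = -14·(12/5)²·(12-(12/5))²/(24·20000) = -6048/390625 m
Load 3 — applied couple M₀=20 kN·m at a=6 m (b=L-a=6):
  y_3 = (R_Ax³/6 - M_Ax²/2)/EI  [x≤a] with R_A=5/2, M_A=5 = ((5/2)·(12/5)³/6 - 5·(12/5)²/2)/20000 = -27/62500 m
Superposition: y = Σ y_i = -393579/39062500 m ≈ -0.010076 m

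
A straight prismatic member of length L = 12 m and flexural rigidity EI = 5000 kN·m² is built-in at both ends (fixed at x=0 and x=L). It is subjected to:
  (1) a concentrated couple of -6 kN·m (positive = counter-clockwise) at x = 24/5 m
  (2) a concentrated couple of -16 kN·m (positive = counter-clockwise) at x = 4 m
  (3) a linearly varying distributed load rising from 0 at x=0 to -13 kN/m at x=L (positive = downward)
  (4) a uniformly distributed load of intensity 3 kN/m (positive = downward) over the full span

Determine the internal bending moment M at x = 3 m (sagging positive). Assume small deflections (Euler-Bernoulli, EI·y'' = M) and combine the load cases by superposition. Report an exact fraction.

Load 1 — applied couple M₀=-6 kN·m at a=24/5 m (b=L-a=36/5):
  M_1 = R_Ax - M_A  [x≤a] with R_A=-18/25, M_A=-18/25 = (-18/25)·3 - (-18/25) = -36/25 kN·m
Load 2 — applied couple M₀=-16 kN·m at a=4 m (b=L-a=8):
  M_2 = R_Ax - M_A  [x≤a] with R_A=-16/9, M_A=0 = (-16/9)·3 - 0 = -16/3 kN·m
Load 3 — triangular load w₀=-13 kN/m (0→w₀ over full span):
  M_3 = 3w₀Lx/20 - w₀L²/30 - w₀x³/(6L) = 3·(-13)·12·3/20 - (-13)·12²/30 - (-13)·3³/(6·12) = -117/40 kN·m
Load 4 — uniform load w=3 kN/m over full span:
  M_4 = wLx/2 - wL²/12 - wx²/2 = 3·12·3/2 - 3·12²/12 - 3·3²/2 = 9/2 kN·m
Superposition: M = Σ M_i = -3119/600 kN·m ≈ -5.198333 kN·m

M(3) = -3119/600 kN·m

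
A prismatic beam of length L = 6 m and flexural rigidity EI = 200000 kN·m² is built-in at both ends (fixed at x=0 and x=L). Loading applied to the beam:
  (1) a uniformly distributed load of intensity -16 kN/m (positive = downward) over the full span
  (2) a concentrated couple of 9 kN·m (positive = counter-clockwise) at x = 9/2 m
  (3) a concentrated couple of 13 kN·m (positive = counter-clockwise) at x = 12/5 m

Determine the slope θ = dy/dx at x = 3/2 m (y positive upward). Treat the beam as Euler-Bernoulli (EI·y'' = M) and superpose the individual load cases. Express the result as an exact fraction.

Load 1 — uniform load w=-16 kN/m over full span:
  θ_1 = -wx(L-x)(L-2x)/(12EI) = -(-16)·(3/2)·(6-(3/2))·(6-2·(3/2))/(12·200000) = 27/200000 rad
Load 2 — applied couple M₀=9 kN·m at a=9/2 m (b=L-a=3/2):
  θ_2 = (R_Ax²/2 - M_Ax)/EI  [x≤a] with R_A=27/16, M_A=45/16 = ((27/16)·(3/2)²/2 - (45/16)·(3/2))/200000 = -297/25600000 rad
Load 3 — applied couple M₀=13 kN·m at a=12/5 m (b=L-a=18/5):
  θ_3 = (R_Ax²/2 - M_Ax)/EI  [x≤a] with R_A=78/25, M_A=39/25 = ((78/25)·(3/2)²/2 - (39/25)·(3/2))/200000 = 117/20000000 rad
Superposition: θ = Σ θ_i = 82719/640000000 rad ≈ 0.000129 rad

θ(3/2) = 82719/640000000 rad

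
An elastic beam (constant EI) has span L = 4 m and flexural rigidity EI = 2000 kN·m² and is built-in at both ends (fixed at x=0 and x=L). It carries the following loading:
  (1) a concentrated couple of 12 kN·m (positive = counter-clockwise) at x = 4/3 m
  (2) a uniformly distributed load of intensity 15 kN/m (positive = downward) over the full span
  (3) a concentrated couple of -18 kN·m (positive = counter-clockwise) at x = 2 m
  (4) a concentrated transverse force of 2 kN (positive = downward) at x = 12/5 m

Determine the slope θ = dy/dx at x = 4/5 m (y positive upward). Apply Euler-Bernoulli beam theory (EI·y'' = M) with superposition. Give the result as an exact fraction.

θ(4/5) = -4179/1562500 rad

Load 1 — applied couple M₀=12 kN·m at a=4/3 m (b=L-a=8/3):
  θ_1 = (R_Ax²/2 - M_Ax)/EI  [x≤a] with R_A=4, M_A=0 = (4·(4/5)²/2 - 0·(4/5))/2000 = 2/3125 rad
Load 2 — uniform load w=15 kN/m over full span:
  θ_2 = -wx(L-x)(L-2x)/(12EI) = -15·(4/5)·(4-(4/5))·(4-2·(4/5))/(12·2000) = -12/3125 rad
Load 3 — applied couple M₀=-18 kN·m at a=2 m (b=L-a=2):
  θ_3 = (R_Ax²/2 - M_Ax)/EI  [x≤a] with R_A=-27/4, M_A=-9/2 = ((-27/4)·(4/5)²/2 - (-9/2)·(4/5))/2000 = 9/12500 rad
Load 4 — point force P=2 kN at a=12/5 m (b=L-a=8/5):
  θ_4 = -Pb²x(2aL-(3a+b)x)/(2L³EI)  [x≤a] = -2·(8/5)²·(4/5)·(2·(12/5)·4-(3·(12/5)+(8/5))·(4/5))/(2·4³·2000) = -76/390625 rad
Superposition: θ = Σ θ_i = -4179/1562500 rad ≈ -0.002675 rad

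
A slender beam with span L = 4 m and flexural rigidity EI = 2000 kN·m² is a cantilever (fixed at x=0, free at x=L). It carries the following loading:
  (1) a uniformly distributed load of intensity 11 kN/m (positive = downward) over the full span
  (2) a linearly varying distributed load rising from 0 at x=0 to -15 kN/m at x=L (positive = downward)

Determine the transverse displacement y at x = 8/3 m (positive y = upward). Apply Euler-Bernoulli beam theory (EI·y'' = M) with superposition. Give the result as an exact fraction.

Load 1 — uniform load w=11 kN/m over full span:
  y_1 = -wx²(x²-4Lx+6L²)/(24EI) = -11·(8/3)²·((8/3)²-4·4·(8/3)+6·4²)/(24·2000) = -2992/30375 m
Load 2 — triangular load w₀=-15 kN/m (0→w₀ over full span):
  y_2 = (w₀Lx³/12-w₀L²x²/6-w₀x⁵/(120L))/EI = ((-15)·4·(8/3)³/12-(-15)·4²·(8/3)²/6-(-15)·(8/3)⁵/(120·4))/2000 = 2944/30375 m
Superposition: y = Σ y_i = -16/10125 m ≈ -0.001580 m

y(8/3) = -16/10125 m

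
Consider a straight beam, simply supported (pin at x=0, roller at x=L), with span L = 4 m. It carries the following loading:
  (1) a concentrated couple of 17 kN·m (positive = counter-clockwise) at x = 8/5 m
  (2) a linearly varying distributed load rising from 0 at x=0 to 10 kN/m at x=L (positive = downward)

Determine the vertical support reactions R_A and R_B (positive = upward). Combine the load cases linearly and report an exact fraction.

R_A = 131/12 kN, R_B = 109/12 kN

Load 1 — applied couple M₀=17 kN·m at a=8/5 m (b=L-a=12/5):
  R_A = M₀/L = 17/4 kN
  R_B = -M₀/L = -17/4 kN
Load 2 — triangular load w₀=10 kN/m (0→w₀ over full span):
  R_A = w₀L/6 = 10·4/6 = 20/3 kN
  R_B = w₀L/3 = 10·4/3 = 40/3 kN
Superposition: R_A = 131/12 kN, R_B = 109/12 kN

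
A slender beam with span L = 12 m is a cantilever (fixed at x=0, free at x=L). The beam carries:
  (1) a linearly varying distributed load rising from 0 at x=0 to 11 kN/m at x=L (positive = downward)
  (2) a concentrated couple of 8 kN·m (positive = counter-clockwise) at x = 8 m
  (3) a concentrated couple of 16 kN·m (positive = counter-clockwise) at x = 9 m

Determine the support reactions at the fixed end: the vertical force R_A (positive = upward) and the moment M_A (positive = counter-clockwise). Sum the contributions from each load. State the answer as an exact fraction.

R_A = 66 kN, M_A = 504 kN·m

Load 1 — triangular load w₀=11 kN/m (0→w₀ over full span):
  R_A = w₀L/2 = 11·12/2 = 66 kN
  M_A = w₀L²/3 = 11·12²/3 = 528 kN·m
Load 2 — applied couple M₀=8 kN·m at a=8 m (b=L-a=4):
  R_A = 0 kN
  M_A = -M₀ = -8 kN·m
Load 3 — applied couple M₀=16 kN·m at a=9 m (b=L-a=3):
  R_A = 0 kN
  M_A = -M₀ = -16 kN·m
Superposition: R_A = 66 kN, M_A = 504 kN·m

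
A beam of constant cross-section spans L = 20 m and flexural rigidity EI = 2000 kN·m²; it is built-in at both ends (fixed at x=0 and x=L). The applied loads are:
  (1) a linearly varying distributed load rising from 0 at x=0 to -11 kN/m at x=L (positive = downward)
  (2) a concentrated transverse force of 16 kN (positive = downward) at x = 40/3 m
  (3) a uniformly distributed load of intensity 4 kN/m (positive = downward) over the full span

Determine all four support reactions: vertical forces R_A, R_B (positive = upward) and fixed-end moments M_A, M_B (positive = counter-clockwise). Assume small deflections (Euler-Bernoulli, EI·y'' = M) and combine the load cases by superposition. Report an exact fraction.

Load 1 — triangular load w₀=-11 kN/m (0→w₀ over full span):
  R_A = 3w₀L/20 = 3·(-11)·20/20 = -33 kN
  M_A = w₀L²/30 = (-11)·20²/30 = -440/3 kN·m
  R_B = 7w₀L/20 = 7·(-11)·20/20 = -77 kN
  M_B = -w₀L²/20 = -(-11)·20²/20 = 220 kN·m
Load 2 — point force P=16 kN at a=40/3 m (b=L-a=20/3):
  R_A = Pb²(3a+b)/L³ = 16·(20/3)²·(3·(40/3)+(20/3))/20³ = 112/27 kN
  M_A = Pab²/L² = 16·(40/3)·(20/3)²/20² = 640/27 kN·m
  R_B = Pa²(a+3b)/L³ = 16·(40/3)²·((40/3)+3·(20/3))/20³ = 320/27 kN
  M_B = -Pa²b/L² = -16·(40/3)²·(20/3)/20² = -1280/27 kN·m
Load 3 — uniform load w=4 kN/m over full span:
  R_A = wL/2 = 4·20/2 = 40 kN
  M_A = wL²/12 = 4·20²/12 = 400/3 kN·m
  R_B = wL/2 = 4·20/2 = 40 kN
  M_B = -wL²/12 = -4·20²/12 = -400/3 kN·m
Superposition: R_A = 301/27 kN, M_A = 280/27 kN·m, R_B = -679/27 kN, M_B = 1060/27 kN·m

R_A = 301/27 kN, M_A = 280/27 kN·m, R_B = -679/27 kN, M_B = 1060/27 kN·m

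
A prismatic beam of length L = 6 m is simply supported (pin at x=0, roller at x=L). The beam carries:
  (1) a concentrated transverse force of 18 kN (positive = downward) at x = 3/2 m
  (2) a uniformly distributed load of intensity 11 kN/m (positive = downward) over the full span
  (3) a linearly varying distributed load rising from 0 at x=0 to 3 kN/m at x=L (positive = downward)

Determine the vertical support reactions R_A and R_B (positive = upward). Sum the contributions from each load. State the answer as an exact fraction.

R_A = 99/2 kN, R_B = 87/2 kN

Load 1 — point force P=18 kN at a=3/2 m (b=L-a=9/2):
  R_A = Pb/L = 18·(9/2)/6 = 27/2 kN
  R_B = Pa/L = 18·(3/2)/6 = 9/2 kN
Load 2 — uniform load w=11 kN/m over full span:
  R_A = wL/2 = 11·6/2 = 33 kN
  R_B = wL/2 = 11·6/2 = 33 kN
Load 3 — triangular load w₀=3 kN/m (0→w₀ over full span):
  R_A = w₀L/6 = 3·6/6 = 3 kN
  R_B = w₀L/3 = 3·6/3 = 6 kN
Superposition: R_A = 99/2 kN, R_B = 87/2 kN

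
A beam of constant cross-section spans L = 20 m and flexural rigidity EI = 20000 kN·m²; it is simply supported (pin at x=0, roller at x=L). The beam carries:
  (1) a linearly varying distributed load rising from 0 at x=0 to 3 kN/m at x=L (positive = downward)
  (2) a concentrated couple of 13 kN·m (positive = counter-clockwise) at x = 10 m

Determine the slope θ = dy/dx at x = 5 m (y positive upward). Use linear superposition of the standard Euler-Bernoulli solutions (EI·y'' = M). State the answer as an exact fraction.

Load 1 — triangular load w₀=3 kN/m (0→w₀ over full span):
  θ_1 = -w₀(7L⁴-30L²x²+15x⁴)/(360LEI) = -3·(7·20⁴-30·20²·5²+15·5⁴)/(360·20·20000) = -1327/76800 rad
Load 2 — applied couple M₀=13 kN·m at a=10 m (b=L-a=10):
  θ_2 = (M₀x²/(2L)+C₁)/EI  [x≤a] with C₁=M₀(3b²-L²)/(6L)=-65/6 = (13·5²/(2·20)+(-65/6))/20000 = -13/96000 rad
Superposition: θ = Σ θ_i = -2229/128000 rad ≈ -0.017414 rad

θ(5) = -2229/128000 rad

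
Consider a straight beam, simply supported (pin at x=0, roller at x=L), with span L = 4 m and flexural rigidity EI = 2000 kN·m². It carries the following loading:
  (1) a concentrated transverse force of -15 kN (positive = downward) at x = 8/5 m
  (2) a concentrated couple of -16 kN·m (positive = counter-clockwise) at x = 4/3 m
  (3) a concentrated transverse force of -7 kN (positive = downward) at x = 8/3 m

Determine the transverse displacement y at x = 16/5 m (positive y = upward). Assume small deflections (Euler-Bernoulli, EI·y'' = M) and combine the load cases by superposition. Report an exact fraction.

Load 1 — point force P=-15 kN at a=8/5 m (b=L-a=12/5):
  y_1 = -Pa(L-x)(2Lx-a²-x²)/(6LEI)  [x>a] = -(-15)·(8/5)·(4-(16/5))·(2·4·(16/5)-(8/5)²-(16/5)²)/(6·4·2000) = 16/3125 m
Load 2 — applied couple M₀=-16 kN·m at a=4/3 m (b=L-a=8/3):
  y_2 = (M₀x³/(6L)-M₀(x-a)²/2+C₁x)/EI  [x>a] with C₁=M₀(3b²-L²)/(6L)=-32/9 = ((-16)·(16/5)³/(6·4)-(-16)·((16/5)-(4/3))²/2+(-32/9)·(16/5))/2000 = -376/140625 m
Load 3 — point force P=-7 kN at a=8/3 m (b=L-a=4/3):
  y_3 = -Pa(L-x)(2Lx-a²-x²)/(6LEI)  [x>a] = -(-7)·(8/3)·(4-(16/5))·(2·4·(16/5)-(8/3)²-(16/5)²)/(6·4·2000) = 3248/1265625 m
Superposition: y = Σ y_i = 6344/1265625 m ≈ 0.005013 m

y(16/5) = 6344/1265625 m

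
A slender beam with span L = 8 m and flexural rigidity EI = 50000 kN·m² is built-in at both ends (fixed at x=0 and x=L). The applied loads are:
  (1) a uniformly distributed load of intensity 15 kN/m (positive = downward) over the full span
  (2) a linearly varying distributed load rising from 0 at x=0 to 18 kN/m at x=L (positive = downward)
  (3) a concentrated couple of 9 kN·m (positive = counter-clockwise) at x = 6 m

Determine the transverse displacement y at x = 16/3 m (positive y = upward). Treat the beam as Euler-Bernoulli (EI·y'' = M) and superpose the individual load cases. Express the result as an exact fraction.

Load 1 — uniform load w=15 kN/m over full span:
  y_1 = -wx²(L-x)²/(24EI) = -15·(16/3)²·(8-(16/3))²/(24·50000) = -128/50625 m
Load 2 — triangular load w₀=18 kN/m (0→w₀ over full span):
  y_2 = -w₀x²(L-x)²(x+2L)/(120LEI) = -18·(16/3)²·(8-(16/3))²·((16/3)+2·8)/(120·8·50000) = -2048/1265625 m
Load 3 — applied couple M₀=9 kN·m at a=6 m (b=L-a=2):
  y_3 = (R_Ax³/6 - M_Ax²/2)/EI  [x≤a] with R_A=81/64, M_A=45/16 = ((81/64)·(16/3)³/6 - (45/16)·(16/3)²/2)/50000 = -1/6250 m
Superposition: y = Σ y_i = -10901/2531250 m ≈ -0.004307 m

y(16/3) = -10901/2531250 m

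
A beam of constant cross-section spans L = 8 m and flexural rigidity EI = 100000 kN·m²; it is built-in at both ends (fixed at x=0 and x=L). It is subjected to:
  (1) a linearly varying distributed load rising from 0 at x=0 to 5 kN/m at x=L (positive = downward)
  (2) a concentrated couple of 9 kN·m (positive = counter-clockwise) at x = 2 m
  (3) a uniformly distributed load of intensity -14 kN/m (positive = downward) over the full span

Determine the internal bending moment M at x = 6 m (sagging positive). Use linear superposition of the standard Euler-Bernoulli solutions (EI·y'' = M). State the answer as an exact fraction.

M(6) = -199/32 kN·m

Load 1 — triangular load w₀=5 kN/m (0→w₀ over full span):
  M_1 = 3w₀Lx/20 - w₀L²/30 - w₀x³/(6L) = 3·5·8·6/20 - 5·8²/30 - 5·6³/(6·8) = 17/6 kN·m
Load 2 — applied couple M₀=9 kN·m at a=2 m (b=L-a=6):
  M_2 = R_Ax - M_A - M₀  [x>a] with R_A=81/64, M_A=-27/16 = (81/64)·6 - (-27/16) - 9 = 9/32 kN·m
Load 3 — uniform load w=-14 kN/m over full span:
  M_3 = wLx/2 - wL²/12 - wx²/2 = (-14)·8·6/2 - (-14)·8²/12 - (-14)·6²/2 = -28/3 kN·m
Superposition: M = Σ M_i = -199/32 kN·m ≈ -6.218750 kN·m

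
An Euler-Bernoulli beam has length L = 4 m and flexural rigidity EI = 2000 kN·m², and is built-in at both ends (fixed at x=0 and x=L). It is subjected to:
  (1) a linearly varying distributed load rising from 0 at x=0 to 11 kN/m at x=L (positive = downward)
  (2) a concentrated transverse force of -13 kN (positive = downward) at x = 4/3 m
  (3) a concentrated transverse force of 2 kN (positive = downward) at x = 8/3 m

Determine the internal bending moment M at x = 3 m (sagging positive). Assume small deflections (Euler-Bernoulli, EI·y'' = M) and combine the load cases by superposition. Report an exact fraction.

M(3) = 841/360 kN·m

Load 1 — triangular load w₀=11 kN/m (0→w₀ over full span):
  M_1 = 3w₀Lx/20 - w₀L²/30 - w₀x³/(6L) = 3·11·4·3/20 - 11·4²/30 - 11·3³/(6·4) = 187/120 kN·m
Load 2 — point force P=-13 kN at a=4/3 m (b=L-a=8/3):
  M_2 = Pa²(a+3b)(L-x)/L³ - Pa²b/L²  [x>a] = (-13)·(4/3)²·((4/3)+3·(8/3))·(4-3)/4³ - (-13)·(4/3)²·(8/3)/4² = 13/27 kN·m
Load 3 — point force P=2 kN at a=8/3 m (b=L-a=4/3):
  M_3 = Pa²(a+3b)(L-x)/L³ - Pa²b/L²  [x>a] = 2·(8/3)²·((8/3)+3·(4/3))·(4-3)/4³ - 2·(8/3)²·(4/3)/4² = 8/27 kN·m
Superposition: M = Σ M_i = 841/360 kN·m ≈ 2.336111 kN·m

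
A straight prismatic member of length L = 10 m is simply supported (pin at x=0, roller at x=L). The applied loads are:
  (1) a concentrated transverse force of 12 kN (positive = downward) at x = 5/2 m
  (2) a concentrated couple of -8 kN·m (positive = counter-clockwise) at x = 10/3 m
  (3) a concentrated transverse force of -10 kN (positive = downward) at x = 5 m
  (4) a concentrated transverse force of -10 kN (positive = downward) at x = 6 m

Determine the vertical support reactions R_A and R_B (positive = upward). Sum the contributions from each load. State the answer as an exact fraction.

R_A = -4/5 kN, R_B = -36/5 kN

Load 1 — point force P=12 kN at a=5/2 m (b=L-a=15/2):
  R_A = Pb/L = 12·(15/2)/10 = 9 kN
  R_B = Pa/L = 12·(5/2)/10 = 3 kN
Load 2 — applied couple M₀=-8 kN·m at a=10/3 m (b=L-a=20/3):
  R_A = M₀/L = (-8)/10 = -4/5 kN
  R_B = -M₀/L = -(-8)/10 = 4/5 kN
Load 3 — point force P=-10 kN at a=5 m (b=L-a=5):
  R_A = Pb/L = (-10)·5/10 = -5 kN
  R_B = Pa/L = (-10)·5/10 = -5 kN
Load 4 — point force P=-10 kN at a=6 m (b=L-a=4):
  R_A = Pb/L = (-10)·4/10 = -4 kN
  R_B = Pa/L = (-10)·6/10 = -6 kN
Superposition: R_A = -4/5 kN, R_B = -36/5 kN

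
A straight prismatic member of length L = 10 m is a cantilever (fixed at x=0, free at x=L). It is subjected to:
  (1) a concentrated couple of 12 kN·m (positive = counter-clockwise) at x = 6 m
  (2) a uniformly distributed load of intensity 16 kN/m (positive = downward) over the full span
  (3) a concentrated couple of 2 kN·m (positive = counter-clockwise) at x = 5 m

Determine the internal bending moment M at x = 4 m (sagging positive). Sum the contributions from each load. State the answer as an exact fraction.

M(4) = -274 kN·m

Load 1 — applied couple M₀=12 kN·m at a=6 m (b=L-a=4):
  M_1 = M₀  [x≤a] = 12 = 12 kN·m
Load 2 — uniform load w=16 kN/m over full span:
  M_2 = -w(L-x)²/2 = -16·(10-4)²/2 = -288 kN·m
Load 3 — applied couple M₀=2 kN·m at a=5 m (b=L-a=5):
  M_3 = M₀  [x≤a] = 2 = 2 kN·m
Superposition: M = Σ M_i = -274 kN·m ≈ -274.000000 kN·m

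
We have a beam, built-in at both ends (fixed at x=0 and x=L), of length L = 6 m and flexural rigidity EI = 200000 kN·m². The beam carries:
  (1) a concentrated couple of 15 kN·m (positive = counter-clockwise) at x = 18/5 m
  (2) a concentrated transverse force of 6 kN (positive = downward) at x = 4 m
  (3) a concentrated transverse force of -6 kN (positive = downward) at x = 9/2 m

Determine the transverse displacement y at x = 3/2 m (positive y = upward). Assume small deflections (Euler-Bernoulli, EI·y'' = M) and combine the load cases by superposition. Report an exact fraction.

y(3/2) = -1057/51200000 m

Load 1 — applied couple M₀=15 kN·m at a=18/5 m (b=L-a=12/5):
  y_1 = (R_Ax³/6 - M_Ax²/2)/EI  [x≤a] with R_A=18/5, M_A=24/5 = ((18/5)·(3/2)³/6 - (24/5)·(3/2)²/2)/200000 = -27/1600000 m
Load 2 — point force P=6 kN at a=4 m (b=L-a=2):
  y_2 = -Pb²x²(3aL-(3a+b)x)/(6L³EI)  [x≤a] = -6·2²·(3/2)²·(3·4·6-(3·4+2)·(3/2))/(6·6³·200000) = -17/1600000 m
Load 3 — point force P=-6 kN at a=9/2 m (b=L-a=3/2):
  y_3 = -Pb²x²(3aL-(3a+b)x)/(6L³EI)  [x≤a] = -(-6)·(3/2)²·(3/2)²·(3·(9/2)·6-(3·(9/2)+(3/2))·(3/2))/(6·6³·200000) = 351/51200000 m
Superposition: y = Σ y_i = -1057/51200000 m ≈ -0.000021 m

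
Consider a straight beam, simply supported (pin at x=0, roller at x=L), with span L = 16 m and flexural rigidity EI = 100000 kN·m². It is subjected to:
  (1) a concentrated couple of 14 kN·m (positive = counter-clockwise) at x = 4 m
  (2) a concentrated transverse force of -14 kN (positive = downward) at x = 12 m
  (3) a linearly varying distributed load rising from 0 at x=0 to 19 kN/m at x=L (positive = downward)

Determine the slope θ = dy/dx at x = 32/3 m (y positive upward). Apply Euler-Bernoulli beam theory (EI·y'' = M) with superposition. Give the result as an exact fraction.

θ(32/3) = 791693/121500000 rad

Load 1 — applied couple M₀=14 kN·m at a=4 m (b=L-a=12):
  θ_1 = (M₀x²/(2L)-M₀(x-a)+C₁)/EI  [x>a] with C₁=M₀(3b²-L²)/(6L)=77/3 = (14·(32/3)²/(2·16)-14·((32/3)-4)+(77/3))/100000 = -161/900000 rad
Load 2 — point force P=-14 kN at a=12 m (b=L-a=4):
  θ_2 = -Pb(L²-b²-3x²)/(6LEI)  [x≤a] = -(-14)·4·(16²-4²-3·(32/3)²)/(6·16·100000) = -133/225000 rad
Load 3 — triangular load w₀=19 kN/m (0→w₀ over full span):
  θ_3 = -w₀(7L⁴-30L²x²+15x⁴)/(360LEI) = -19·(7·16⁴-30·16²·(32/3)²+15·(32/3)⁴)/(360·16·100000) = 27664/3796875 rad
Superposition: θ = Σ θ_i = 791693/121500000 rad ≈ 0.006516 rad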